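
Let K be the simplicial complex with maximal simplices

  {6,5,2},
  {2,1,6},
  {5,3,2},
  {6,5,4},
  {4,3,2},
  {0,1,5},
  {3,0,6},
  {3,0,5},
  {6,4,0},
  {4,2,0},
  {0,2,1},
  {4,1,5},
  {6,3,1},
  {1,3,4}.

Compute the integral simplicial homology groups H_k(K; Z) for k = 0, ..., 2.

Fix the vertex order 0 < 1 < 2 < 3 < 4 < 5 < 6 and write every simplex with vertices in increasing order. Then dim K = 2 and the simplices of K are:

  0-simplices (7): [0], [1], [2], [3], [4], [5], [6]
  1-simplices (21): [0,1], [0,2], [0,3], [0,4], [0,5], [0,6], [1,2], [1,3], [1,4], [1,5], [1,6], [2,3], [2,4], [2,5], [2,6], [3,4], [3,5], [3,6], [4,5], [4,6], [5,6]
  2-simplices (14): [0,1,2], [0,1,5], [0,2,4], [0,3,5], [0,3,6], [0,4,6], [1,2,6], [1,3,4], [1,3,6], [1,4,5], [2,3,4], [2,3,5], [2,5,6], [4,5,6]

giving chain groups C_0 ≅ Z^7, C_1 ≅ Z^21, C_2 ≅ Z^14.

∂_1: C_1 → C_0 is given by ∂[p,q] = [q] − [p].
As a 7×21 matrix over Z this has rank 6, with invariant factors (1,1,1,1,1,1).

∂_2: C_2 → C_1 maps a triangle to the signed sum of its edges. For instance
  ∂[1,3,6] = [3,6] − [1,6] + [1,3],
  ∂[0,3,6] = [3,6] − [0,6] + [0,3].
As a 21×14 matrix over Z this has rank 13, with invariant factors (1,1,1,1,1,1,1,1,1,1,1,1,1).

Computing H_k = (kernel of ∂_k) / (image of ∂_{k+1}):

  H_0: rank C_0 − rank ∂_1 = 7 − 6 = 1, and the invariant factors of ∂_1 are all 1, so H_0 = Z.
  H_1: rank ker ∂_1 − rank ∂_2 = (21 − 6) − 13 = 2, and the invariant factors of ∂_2 are all 1, so H_1 = Z^2.
  H_2: rank ker ∂_2 − rank ∂_3 = (14 − 13) − 0 = 1, and there is no ∂_3, so H_2 = Z.

H_0 = Z,  H_1 = Z^2,  H_2 = Z.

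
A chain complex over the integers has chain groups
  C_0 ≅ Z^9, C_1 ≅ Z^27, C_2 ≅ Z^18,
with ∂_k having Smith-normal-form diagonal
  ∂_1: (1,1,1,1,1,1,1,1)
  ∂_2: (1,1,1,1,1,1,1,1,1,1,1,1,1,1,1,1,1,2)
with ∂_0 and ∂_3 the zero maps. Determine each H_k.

H_0: b_0 = 9 − 0 − 8 = 1; torsion from ∂_1 factors > 1: none. So H_0 = Z.
H_1: b_1 = 27 − 8 − 18 = 1; torsion from ∂_2 factors > 1: [2]. So H_1 = Z ⊕ Z/2.
H_2: b_2 = 18 − 18 − 0 = 0; torsion from ∂_3 factors > 1: none. So H_2 = 0.

H_0 = Z,  H_1 = Z ⊕ Z/2,  H_2 = 0.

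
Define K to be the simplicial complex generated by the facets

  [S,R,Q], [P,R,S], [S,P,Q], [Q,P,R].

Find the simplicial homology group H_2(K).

Take the total order P < Q < R < S on the vertex set. Then K (dimension 2) consists of the simplices:

  0-simplices (4): P, Q, R, S
  1-simplices (6): PQ, PR, PS, QR, QS, RS
  2-simplices (4): PQR, PQS, PRS, QRS

giving chain groups C_0 ≅ Z^4, C_1 ≅ Z^6, C_2 ≅ Z^4.

Boundary ∂_1: C_1 → C_0 is given by ∂[p,q] = [q] − [p]. For instance
  ∂PQ = Q − P.
The resulting 4×6 matrix has rank 3, and its Smith normal form has invariant factors (1,1,1).

∂_2: C_2 → C_1 acts by ∂[p,q,r] = [q,r] − [p,r] + [p,q]. For instance
  ∂PRS = RS − PS + PR,
  ∂PQS = QS − PS + PQ.
As a 6×4 matrix over Z this has rank 3, with invariant factors (1,1,1).

From H_k ≅ ker(∂_k) / im(∂_{k+1}) we obtain:

  H_2: rank ker ∂_2 − rank ∂_3 = (4 − 3) − 0 = 1, and there is no ∂_3, so H_2 = Z.

(K is a triangulation of the 2-sphere S^2.)

H_2 = Z.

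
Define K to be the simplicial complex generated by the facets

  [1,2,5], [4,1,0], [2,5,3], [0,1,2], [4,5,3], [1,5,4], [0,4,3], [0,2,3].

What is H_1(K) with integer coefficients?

We work with the vertex ordering 0 < 1 < 2 < 3 < 4 < 5. The simplices of K, each written with vertices in increasing order, are:

  0-simplices (6): [0], [1], [2], [3], [4], [5]
  1-simplices (12): [0,1], [0,2], [0,3], [0,4], [1,2], [1,4], [1,5], [2,3], [2,5], [3,4], [3,5], [4,5]
  2-simplices (8): [0,1,2], [0,1,4], [0,2,3], [0,3,4], [1,2,5], [1,4,5], [2,3,5], [3,4,5]

Hence C_0 ≅ Z^6, C_1 ≅ Z^12, C_2 ≅ Z^8.

The boundary map ∂_1: C_1 → C_0 is given by ∂[p,q] = [q] − [p].
This gives a 6×12 integer matrix of rank 5; reducing to Smith normal form yields diagonal entries (1,1,1,1,1).

Boundary ∂_2: C_2 → C_1 maps a triangle to the signed sum of its edges. For instance
  ∂[0,3,4] = [3,4] − [0,4] + [0,3],
  ∂[0,1,2] = [1,2] − [0,2] + [0,1].
As a 12×8 matrix over Z this has rank 7, with invariant factors (1,1,1,1,1,1,1).

Computing H_k = (kernel of ∂_k) / (image of ∂_{k+1}):

  H_1: rank ker ∂_1 − rank ∂_2 = (12 − 5) − 7 = 0, and the invariant factors of ∂_2 are all 1, so H_1 ≅ 0.

(K is a triangulation of the 2-sphere S^2.)

H_1 = 0.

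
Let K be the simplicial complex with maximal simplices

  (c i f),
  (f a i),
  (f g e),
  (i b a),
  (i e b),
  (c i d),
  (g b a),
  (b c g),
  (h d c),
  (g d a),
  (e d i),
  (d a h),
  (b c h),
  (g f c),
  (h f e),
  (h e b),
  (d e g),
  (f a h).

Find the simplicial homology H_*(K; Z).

Take the total order a < b < c < d < e < f < g < h < i on the vertex set. Then K (dimension 2) consists of the simplices:

  0-simplices (9): a, b, c, d, e, f, g, h, i
  1-simplices (27): ab, ad, af, ag, ah, ai, bc, be, bg, bh, bi, cd, cf, cg, ch, ci, de, dg, dh, di, ef, eg, eh, ei, fg, fh, fi
  2-simplices (18): abg, abi, adg, adh, afh, afi, bcg, bch, beh, bei, cdh, cdi, cfg, cfi, deg, dei, efg, efh

so the chain groups are C_0 ≅ Z^9, C_1 ≅ Z^27, C_2 ≅ Z^18.

∂_1: C_1 → C_0 maps an edge to its endpoints' difference, ∂[p,q] = q − p. For instance
  ∂ci = i − c.
The 9×27 boundary matrix has rank 8 and Smith normal form diag(1,1,1,1,1,1,1,1).

The boundary map ∂_2: C_2 → C_1 maps a triangle to the signed sum of its edges. For instance
  ∂adh = dh − ah + ad,
  ∂beh = eh − bh + be.
This gives a 27×18 integer matrix of rank 17; reducing to Smith normal form yields diagonal entries (1,1,1,1,1,1,1,1,1,1,1,1,1,1,1,1,1).

Reading off H_k = ker ∂_k / im ∂_{k+1}:

  H_0: rank C_0 − rank ∂_1 = 9 − 8 = 1, and the invariant factors of ∂_1 are all 1, so H_0 = Z.
  H_1: rank ker ∂_1 − rank ∂_2 = (27 − 8) − 17 = 2, and the invariant factors of ∂_2 are all 1, so H_1 = Z^2.
  H_2: rank ker ∂_2 − rank ∂_3 = (18 − 17) − 0 = 1, and there is no ∂_3, so H_2 = Z.

As a check, the Euler characteristic is 9 − 27 + 18 = 0, which agrees with 1 − 2 + 1 = 0.

H_0 ≅ Z,  H_1 ≅ Z^2,  H_2 ≅ Z.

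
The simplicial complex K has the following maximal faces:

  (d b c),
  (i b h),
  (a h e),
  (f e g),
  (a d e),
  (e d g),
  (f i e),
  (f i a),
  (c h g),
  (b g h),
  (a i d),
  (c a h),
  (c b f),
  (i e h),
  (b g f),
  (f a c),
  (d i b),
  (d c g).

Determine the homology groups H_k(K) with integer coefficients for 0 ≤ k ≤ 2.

Fix the vertex order a < b < c < d < e < f < g < h < i and write every simplex with vertices in increasing order. Then dim K = 2 and the simplices of K are:

  0-simplices (9): a, b, c, d, e, f, g, h, i
  1-simplices (27): ac, ad, ae, af, ah, ai, bc, bd, bf, bg, bh, bi, cd, cf, cg, ch, de, dg, di, ef, eg, eh, ei, fg, fi, gh, hi
  2-simplices (18): acf, ach, ade, adi, aeh, afi, bcd, bcf, bdi, bfg, bgh, bhi, cdg, cgh, deg, efg, efi, ehi

giving chain groups C_0 ≅ Z^9, C_1 ≅ Z^27, C_2 ≅ Z^18.

The boundary map ∂_1: C_1 → C_0 sends each edge [p,q] (with p < q) to q − p.
This gives a 9×27 integer matrix of rank 8; reducing to Smith normal form yields diagonal entries (1,1,1,1,1,1,1,1).

Boundary ∂_2: C_2 → C_1 acts by ∂[p,q,r] = [q,r] − [p,r] + [p,q]. For instance
  ∂bcf = cf − bf + bc,
  ∂efi = fi − ei + ef.
This gives a 27×18 integer matrix of rank 18; reducing to Smith normal form yields diagonal entries (1,1,1,1,1,1,1,1,1,1,1,1,1,1,1,1,1,2).

Computing H_k = (kernel of ∂_k) / (image of ∂_{k+1}):

  H_0: rank C_0 − rank ∂_1 = 9 − 8 = 1, and the invariant factors of ∂_1 are all 1, so H_0 = Z.
  H_1: rank ker ∂_1 − rank ∂_2 = (27 − 8) − 18 = 1, and ∂_2 has invariant factor 2 > 1, so H_1 = Z × Z/2.
  H_2: rank ker ∂_2 − rank ∂_3 = (18 − 18) − 0 = 0, and there is no ∂_3, so H_2 = 0.

(K is a triangulation of the Klein bottle.)

H_0 ≅ Z,  H_1 ≅ Z × Z/2,  H_2 = 0.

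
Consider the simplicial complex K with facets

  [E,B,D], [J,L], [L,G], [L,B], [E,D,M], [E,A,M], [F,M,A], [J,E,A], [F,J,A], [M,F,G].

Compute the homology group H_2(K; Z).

H_2 ≅ 0.

We work with the vertex ordering A < B < D < E < F < G < J < L < M. The simplices of K, each written with vertices in increasing order, are:

  0-simplices (9): A, B, D, E, F, G, J, L, M
  1-simplices (17): AE, AF, AJ, AM, BD, BE, BL, DE, DM, EJ, EM, FG, FJ, FM, GL, GM, JL
  2-simplices (7): AEJ, AEM, AFJ, AFM, BDE, DEM, FGM

giving chain groups C_0 ≅ Z^9, C_1 ≅ Z^17, C_2 ≅ Z^7.

∂_1: C_1 → C_0 maps an edge to its endpoints' difference, ∂[p,q] = q − p.
This gives a 9×17 integer matrix of rank 8; reducing to Smith normal form yields diagonal entries (1,1,1,1,1,1,1,1).

∂_2: C_2 → C_1 acts by ∂[p,q,r] = [q,r] − [p,r] + [p,q]. For instance
  ∂AFJ = FJ − AJ + AF,
  ∂AEJ = EJ − AJ + AE.
The resulting 17×7 matrix has rank 7, and its Smith normal form has invariant factors (1,1,1,1,1,1,1).

Now H_k = ker ∂_k / im ∂_{k+1}, so:

  H_2: rank ker ∂_2 − rank ∂_3 = (7 − 7) − 0 = 0, and there is no ∂_3, so H_2 ≅ 0.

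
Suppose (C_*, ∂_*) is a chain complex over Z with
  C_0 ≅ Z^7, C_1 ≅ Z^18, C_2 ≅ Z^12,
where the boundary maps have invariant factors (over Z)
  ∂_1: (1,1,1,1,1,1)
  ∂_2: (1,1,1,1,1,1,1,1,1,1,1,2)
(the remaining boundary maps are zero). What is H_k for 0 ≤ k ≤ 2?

H_0: b_0 = 7 − 0 − 6 = 1; torsion from ∂_1 factors > 1: none. So H_0 = Z.
H_1: b_1 = 18 − 6 − 12 = 0; torsion from ∂_2 factors > 1: [2]. So H_1 = Z/2Z.
H_2: b_2 = 12 − 12 − 0 = 0; torsion from ∂_3 factors > 1: none. So H_2 = 0.

H_0 = Z,  H_1 = Z/2Z,  H_2 = 0.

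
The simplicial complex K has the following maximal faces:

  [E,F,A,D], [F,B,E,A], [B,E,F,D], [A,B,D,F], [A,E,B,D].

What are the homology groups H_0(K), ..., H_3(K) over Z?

K has 5 vertices, 10 edges, 10 triangles, 5 3-simplices.
rank ∂_0 = 0, rank ∂_1 = 4 ⇒ b_0 = 5 − 0 − 4 = 1; all invariant factors of ∂_1 are 1 so no torsion. So H_0 ≅ Z.
rank ∂_1 = 4, rank ∂_2 = 6 ⇒ b_1 = 10 − 4 − 6 = 0; all invariant factors of ∂_2 are 1 so no torsion. So H_1 ≅ 0.
rank ∂_2 = 6, rank ∂_3 = 4 ⇒ b_2 = 10 − 6 − 4 = 0; all invariant factors of ∂_3 are 1 so no torsion. So H_2 ≅ 0.
rank ∂_3 = 4, rank ∂_4 = 0 ⇒ b_3 = 5 − 4 − 0 = 1. So H_3 ≅ Z.

H_0 ≅ Z,  H_1 = 0,  H_2 = 0,  H_3 ≅ Z.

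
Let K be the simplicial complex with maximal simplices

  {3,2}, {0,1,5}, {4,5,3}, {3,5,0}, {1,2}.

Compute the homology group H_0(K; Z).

Fix the vertex order 0 < 1 < 2 < 3 < 4 < 5 and write every simplex with vertices in increasing order. Then dim K = 2 and the simplices of K are:

  0-simplices (6): [0], [1], [2], [3], [4], [5]
  1-simplices (9): [0,1], [0,3], [0,5], [1,2], [1,5], [2,3], [3,4], [3,5], [4,5]
  2-simplices (3): [0,1,5], [0,3,5], [3,4,5]

Hence C_0 ≅ Z^6, C_1 ≅ Z^9, C_2 ≅ Z^3.

Boundary ∂_1: C_1 → C_0 maps an edge to its endpoints' difference, ∂[p,q] = q − p. For instance
  ∂[1,2] = [2] − [1].
The resulting 6×9 matrix has rank 5, and its Smith normal form has invariant factors (1,1,1,1,1).

∂_2: C_2 → C_1 sends each 2-simplex [p,q,r] to [q,r] − [p,r] + [p,q]. For instance
  ∂[0,1,5] = [1,5] − [0,5] + [0,1],
  ∂[3,4,5] = [4,5] − [3,5] + [3,4].
This gives a 9×3 integer matrix of rank 3; reducing to Smith normal form yields diagonal entries (1,1,1).

Reading off H_k = ker ∂_k / im ∂_{k+1}:

  H_0: rank C_0 − rank ∂_1 = 6 − 5 = 1, and the invariant factors of ∂_1 are all 1, so H_0 = Z.

H_0 ≅ Z.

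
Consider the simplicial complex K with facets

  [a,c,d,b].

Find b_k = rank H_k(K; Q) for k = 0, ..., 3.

b_0 = 1, b_1 = 0, b_2 = 0, b_3 = 0.

Order the vertices as a < b < c < d. Listing each simplex with vertices in this order, K has dimension 3 with simplices:

  0-simplices (4): a, b, c, d
  1-simplices (6): ab, ac, ad, bc, bd, cd
  2-simplices (4): abc, abd, acd, bcd
  3-simplices (1): abcd

Hence C_0 ≅ Z^4, C_1 ≅ Z^6, C_2 ≅ Z^4, C_3 ≅ Z^1.

The boundary map ∂_1: C_1 → C_0 sends each edge [p,q] (with p < q) to q − p.
As a 4×6 matrix over Z this has rank 3, with invariant factors (1,1,1).

Boundary ∂_2: C_2 → C_1 sends each 2-simplex [p,q,r] to [q,r] − [p,r] + [p,q]. For instance
  ∂abc = bc − ac + ab,
  ∂acd = cd − ad + ac.
This gives a 6×4 integer matrix of rank 3; reducing to Smith normal form yields diagonal entries (1,1,1).

The boundary map ∂_3: C_3 → C_2 sends each 3-simplex σ to the alternating sum Σ_i (−1)^i (σ with its i-th vertex removed). For instance
  ∂abcd = bcd − acd + abd − abc.
This gives a 4×1 integer matrix of rank 1; reducing to Smith normal form yields diagonal entries (1).

Reading off H_k = ker ∂_k / im ∂_{k+1}:

  H_0: rank C_0 − rank ∂_1 = 4 − 3 = 1, and the invariant factors of ∂_1 are all 1, so H_0 ≅ Z.
  H_1: rank ker ∂_1 − rank ∂_2 = (6 − 3) − 3 = 0, and the invariant factors of ∂_2 are all 1, so H_1 ≅ 0.
  H_2: rank ker ∂_2 − rank ∂_3 = (4 − 3) − 1 = 0, and the invariant factors of ∂_3 are all 1, so H_2 ≅ 0.
  H_3: rank ker ∂_3 − rank ∂_4 = (1 − 1) − 0 = 0, and there is no ∂_4, so H_3 ≅ 0.

Hence the Betti numbers are b_0 = 1, b_1 = 0, b_2 = 0, b_3 = 0.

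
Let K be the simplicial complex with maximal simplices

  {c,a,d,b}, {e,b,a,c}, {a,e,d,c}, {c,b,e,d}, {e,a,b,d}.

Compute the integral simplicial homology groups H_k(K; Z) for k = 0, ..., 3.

H_0 ≅ Z,  H_1 = 0,  H_2 = 0,  H_3 ≅ Z.

K has 5 vertices, 10 edges, 10 triangles, 5 3-simplices.
rank ∂_0 = 0, rank ∂_1 = 4 ⇒ b_0 = 5 − 0 − 4 = 1; all invariant factors of ∂_1 are 1 so no torsion. So H_0 ≅ Z.
rank ∂_1 = 4, rank ∂_2 = 6 ⇒ b_1 = 10 − 4 − 6 = 0; all invariant factors of ∂_2 are 1 so no torsion. So H_1 ≅ 0.
rank ∂_2 = 6, rank ∂_3 = 4 ⇒ b_2 = 10 − 6 − 4 = 0; all invariant factors of ∂_3 are 1 so no torsion. So H_2 ≅ 0.
rank ∂_3 = 4, rank ∂_4 = 0 ⇒ b_3 = 5 − 4 − 0 = 1. So H_3 ≅ Z.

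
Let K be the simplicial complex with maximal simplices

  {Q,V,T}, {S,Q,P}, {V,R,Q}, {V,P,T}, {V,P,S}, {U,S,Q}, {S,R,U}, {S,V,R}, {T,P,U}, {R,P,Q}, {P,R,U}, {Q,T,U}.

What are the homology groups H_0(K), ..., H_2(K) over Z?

Fix the vertex order P < Q < R < S < T < U < V and write every simplex with vertices in increasing order. Then dim K = 2 and the simplices of K are:

  0-simplices (7): P, Q, R, S, T, U, V
  1-simplices (18): PQ, PR, PS, PT, PU, PV, QR, QS, QT, QU, QV, RS, RU, RV, SU, SV, TU, TV
  2-simplices (12): PQR, PQS, PRU, PSV, PTU, PTV, QRV, QSU, QTU, QTV, RSU, RSV

giving chain groups C_0 ≅ Z^7, C_1 ≅ Z^18, C_2 ≅ Z^12.

∂_1: C_1 → C_0 is given by ∂[p,q] = [q] − [p].
The resulting 7×18 matrix has rank 6, and its Smith normal form has invariant factors (1,1,1,1,1,1).

∂_2: C_2 → C_1 sends each 2-simplex [p,q,r] to [q,r] − [p,r] + [p,q]. For instance
  ∂PRU = RU − PU + PR,
  ∂RSV = SV − RV + RS.
The resulting 18×12 matrix has rank 12, and its Smith normal form has invariant factors (1,1,1,1,1,1,1,1,1,1,1,2).

Reading off H_k = ker ∂_k / im ∂_{k+1}:

  H_0: rank C_0 − rank ∂_1 = 7 − 6 = 1, and the invariant factors of ∂_1 are all 1, so H_0 ≅ Z.
  H_1: rank ker ∂_1 − rank ∂_2 = (18 − 6) − 12 = 0, and ∂_2 has invariant factor 2 > 1, so H_1 ≅ Z/2Z.
  H_2: rank ker ∂_2 − rank ∂_3 = (12 − 12) − 0 = 0, and there is no ∂_3, so H_2 ≅ 0.

H_0 = Z,  H_1 = Z/2Z,  H_2 = 0.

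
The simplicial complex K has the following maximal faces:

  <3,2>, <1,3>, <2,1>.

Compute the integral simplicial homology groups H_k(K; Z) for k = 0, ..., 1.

K has 3 vertices, 3 edges.
rank ∂_0 = 0, rank ∂_1 = 2 ⇒ b_0 = 3 − 0 − 2 = 1; all invariant factors of ∂_1 are 1 so no torsion. So H_0 ≅ Z.
rank ∂_1 = 2, rank ∂_2 = 0 ⇒ b_1 = 3 − 2 − 0 = 1. So H_1 ≅ Z.

H_0 ≅ Z,  H_1 ≅ Z.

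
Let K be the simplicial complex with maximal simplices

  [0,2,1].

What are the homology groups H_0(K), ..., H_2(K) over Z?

H_0 ≅ Z,  H_1 = 0,  H_2 = 0.

Fix the vertex order 0 < 1 < 2 and write every simplex with vertices in increasing order. Then dim K = 2 and the simplices of K are:

  0-simplices (3): [0], [1], [2]
  1-simplices (3): [0,1], [0,2], [1,2]
  2-simplices (1): [0,1,2]

Hence C_0 ≅ Z^3, C_1 ≅ Z^3, C_2 ≅ Z^1.

The boundary map ∂_1: C_1 → C_0 sends each edge [p,q] (with p < q) to q − p.
The 3×3 boundary matrix has rank 2 and Smith normal form diag(1,1).

The boundary map ∂_2: C_2 → C_1 maps a triangle to the signed sum of its edges. For instance
  ∂[0,1,2] = [1,2] − [0,2] + [0,1].
The 3×1 boundary matrix has rank 1 and Smith normal form diag(1).

Reading off H_k = ker ∂_k / im ∂_{k+1}:

  H_0: rank C_0 − rank ∂_1 = 3 − 2 = 1, and the invariant factors of ∂_1 are all 1, so H_0 ≅ Z.
  H_1: rank ker ∂_1 − rank ∂_2 = (3 − 2) − 1 = 0, and the invariant factors of ∂_2 are all 1, so H_1 ≅ 0.
  H_2: rank ker ∂_2 − rank ∂_3 = (1 − 1) − 0 = 0, and there is no ∂_3, so H_2 ≅ 0.

As a check, the Euler characteristic is 3 − 3 + 1 = 1, which agrees with 1 − 0 + 0 = 1.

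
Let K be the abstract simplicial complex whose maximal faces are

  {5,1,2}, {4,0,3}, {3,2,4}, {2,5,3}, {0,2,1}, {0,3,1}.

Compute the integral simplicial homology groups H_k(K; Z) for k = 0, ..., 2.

We work with the vertex ordering 0 < 1 < 2 < 3 < 4 < 5. The simplices of K, each written with vertices in increasing order, are:

  0-simplices (6): [0], [1], [2], [3], [4], [5]
  1-simplices (12): [0,1], [0,2], [0,3], [0,4], [1,2], [1,3], [1,5], [2,3], [2,4], [2,5], [3,4], [3,5]
  2-simplices (6): [0,1,2], [0,1,3], [0,3,4], [1,2,5], [2,3,4], [2,3,5]

Hence C_0 ≅ Z^6, C_1 ≅ Z^12, C_2 ≅ Z^6.

The boundary map ∂_1: C_1 → C_0 maps an edge to its endpoints' difference, ∂[p,q] = q − p.
The 6×12 boundary matrix has rank 5 and Smith normal form diag(1,1,1,1,1).

Boundary ∂_2: C_2 → C_1 acts by ∂[p,q,r] = [q,r] − [p,r] + [p,q]. For instance
  ∂[1,2,5] = [2,5] − [1,5] + [1,2],
  ∂[2,3,4] = [3,4] − [2,4] + [2,3].
As a 12×6 matrix over Z this has rank 6, with invariant factors (1,1,1,1,1,1).

Reading off H_k = ker ∂_k / im ∂_{k+1}:

  H_0: rank C_0 − rank ∂_1 = 6 − 5 = 1, and the invariant factors of ∂_1 are all 1, so H_0 ≅ Z.
  H_1: rank ker ∂_1 − rank ∂_2 = (12 − 5) − 6 = 1, and the invariant factors of ∂_2 are all 1, so H_1 ≅ Z.
  H_2: rank ker ∂_2 − rank ∂_3 = (6 − 6) − 0 = 0, and there is no ∂_3, so H_2 ≅ 0.

H_0 ≅ Z,  H_1 ≅ Z,  H_2 = 0.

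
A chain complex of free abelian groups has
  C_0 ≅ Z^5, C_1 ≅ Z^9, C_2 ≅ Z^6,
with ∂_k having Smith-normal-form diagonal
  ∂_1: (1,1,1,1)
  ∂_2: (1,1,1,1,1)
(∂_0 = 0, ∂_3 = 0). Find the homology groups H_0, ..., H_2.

H_0: b_0 = 5 − 0 − 4 = 1; torsion from ∂_1 factors > 1: none. So H_0 = Z.
H_1: b_1 = 9 − 4 − 5 = 0; torsion from ∂_2 factors > 1: none. So H_1 = 0.
H_2: b_2 = 6 − 5 − 0 = 1; torsion from ∂_3 factors > 1: none. So H_2 = Z.

H_0 = Z,  H_1 = 0,  H_2 = Z.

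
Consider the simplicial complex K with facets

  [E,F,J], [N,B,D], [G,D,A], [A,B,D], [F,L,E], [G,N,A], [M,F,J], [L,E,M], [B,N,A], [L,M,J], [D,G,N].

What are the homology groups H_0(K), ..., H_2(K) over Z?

H_0 ≅ Z^2,  H_1 ≅ Z,  H_2 ≅ Z.

Order the vertices as A < B < D < E < F < G < J < L < M < N. Listing each simplex with vertices in this order, K has dimension 2 with simplices:

  0-simplices (10): A, B, D, E, F, G, J, L, M, N
  1-simplices (19): AB, AD, AG, AN, BD, BN, DG, DN, EF, EJ, EL, EM, FJ, FL, FM, GN, JL, JM, LM
  2-simplices (11): ABD, ABN, ADG, AGN, BDN, DGN, EFJ, EFL, ELM, FJM, JLM

giving chain groups C_0 ≅ Z^10, C_1 ≅ Z^19, C_2 ≅ Z^11.

The boundary map ∂_1: C_1 → C_0 is given by ∂[p,q] = [q] − [p]. For instance
  ∂AG = G − A.
This gives a 10×19 integer matrix of rank 8; reducing to Smith normal form yields diagonal entries (1,1,1,1,1,1,1,1).

∂_2: C_2 → C_1 maps a triangle to the signed sum of its edges. For instance
  ∂ABD = BD − AD + AB,
  ∂ABN = BN − AN + AB.
This gives a 19×11 integer matrix of rank 10; reducing to Smith normal form yields diagonal entries (1,1,1,1,1,1,1,1,1,1).

Now H_k = ker ∂_k / im ∂_{k+1}, so:

  H_0: rank C_0 − rank ∂_1 = 10 − 8 = 2, and the invariant factors of ∂_1 are all 1, so H_0 = Z^2.
  H_1: rank ker ∂_1 − rank ∂_2 = (19 − 8) − 10 = 1, and the invariant factors of ∂_2 are all 1, so H_1 = Z.
  H_2: rank ker ∂_2 − rank ∂_3 = (11 − 10) − 0 = 1, and there is no ∂_3, so H_2 = Z.

(K is a triangulation of the disjoint union of the Möbius band and the 2-sphere S^2.)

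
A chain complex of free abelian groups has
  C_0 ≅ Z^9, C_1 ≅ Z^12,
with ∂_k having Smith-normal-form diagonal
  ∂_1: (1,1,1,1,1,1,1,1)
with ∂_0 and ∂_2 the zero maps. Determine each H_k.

H_0 = Z,  H_1 = Z^4.

H_0: b_0 = 9 − 0 − 8 = 1; torsion from ∂_1 factors > 1: none. So H_0 = Z.
H_1: b_1 = 12 − 8 − 0 = 4; torsion from ∂_2 factors > 1: none. So H_1 = Z^4.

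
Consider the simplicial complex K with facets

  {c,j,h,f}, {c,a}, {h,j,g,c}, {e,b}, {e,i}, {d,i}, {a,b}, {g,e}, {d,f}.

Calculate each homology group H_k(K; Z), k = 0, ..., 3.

H_0 = Z,  H_1 = Z^2,  H_2 = 0,  H_3 = 0.

Fix the vertex order a < b < c < d < e < f < g < h < i < j and write every simplex with vertices in increasing order. Then dim K = 3 and the simplices of K are:

  0-simplices (10): a, b, c, d, e, f, g, h, i, j
  1-simplices (16): ab, ac, be, cf, cg, ch, cj, df, di, eg, ei, fh, fj, gh, gj, hj
  2-simplices (7): cfh, cfj, cgh, cgj, chj, fhj, ghj
  3-simplices (2): cfhj, cghj

giving chain groups C_0 ≅ Z^10, C_1 ≅ Z^16, C_2 ≅ Z^7, C_3 ≅ Z^2.

The boundary map ∂_1: C_1 → C_0 maps an edge to its endpoints' difference, ∂[p,q] = q − p.
This gives a 10×16 integer matrix of rank 9; reducing to Smith normal form yields diagonal entries (1,1,1,1,1,1,1,1,1).

∂_2: C_2 → C_1 maps a triangle to the signed sum of its edges. For instance
  ∂cfh = fh − ch + cf,
  ∂fhj = hj − fj + fh.
The 16×7 boundary matrix has rank 5 and Smith normal form diag(1,1,1,1,1).

∂_3: C_3 → C_2 sends each 3-simplex σ to the alternating sum Σ_i (−1)^i (σ with its i-th vertex removed). For instance
  ∂cfhj = fhj − chj + cfj − cfh,
  ∂cghj = ghj − chj + cgj − cgh.
This gives a 7×2 integer matrix of rank 2; reducing to Smith normal form yields diagonal entries (1,1).

Computing H_k = (kernel of ∂_k) / (image of ∂_{k+1}):

  H_0: rank C_0 − rank ∂_1 = 10 − 9 = 1, and the invariant factors of ∂_1 are all 1, so H_0 = Z.
  H_1: rank ker ∂_1 − rank ∂_2 = (16 − 9) − 5 = 2, and the invariant factors of ∂_2 are all 1, so H_1 = Z^2.
  H_2: rank ker ∂_2 − rank ∂_3 = (7 − 5) − 2 = 0, and the invariant factors of ∂_3 are all 1, so H_2 = 0.
  H_3: rank ker ∂_3 − rank ∂_4 = (2 − 2) − 0 = 0, and there is no ∂_4, so H_3 = 0.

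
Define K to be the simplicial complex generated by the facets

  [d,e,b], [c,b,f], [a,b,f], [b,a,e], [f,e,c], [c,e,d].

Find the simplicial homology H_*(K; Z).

H_0 = Z,  H_1 = Z,  H_2 = 0.

Fix the vertex order a < b < c < d < e < f and write every simplex with vertices in increasing order. Then dim K = 2 and the simplices of K are:

  0-simplices (6): a, b, c, d, e, f
  1-simplices (12): ab, ae, af, bc, bd, be, bf, cd, ce, cf, de, ef
  2-simplices (6): abe, abf, bcf, bde, cde, cef

so the chain groups are C_0 ≅ Z^6, C_1 ≅ Z^12, C_2 ≅ Z^6.

Boundary ∂_1: C_1 → C_0 sends each edge [p,q] (with p < q) to q − p.
This gives a 6×12 integer matrix of rank 5; reducing to Smith normal form yields diagonal entries (1,1,1,1,1).

The boundary map ∂_2: C_2 → C_1 acts by ∂[p,q,r] = [q,r] − [p,r] + [p,q]. For instance
  ∂bde = de − be + bd,
  ∂cde = de − ce + cd.
As a 12×6 matrix over Z this has rank 6, with invariant factors (1,1,1,1,1,1).

Now H_k = ker ∂_k / im ∂_{k+1}, so:

  H_0: rank C_0 − rank ∂_1 = 6 − 5 = 1, and the invariant factors of ∂_1 are all 1, so H_0 = Z.
  H_1: rank ker ∂_1 − rank ∂_2 = (12 − 5) − 6 = 1, and the invariant factors of ∂_2 are all 1, so H_1 = Z.
  H_2: rank ker ∂_2 − rank ∂_3 = (6 − 6) − 0 = 0, and there is no ∂_3, so H_2 = 0.

(K is a triangulation of the cylinder S^1 x I.)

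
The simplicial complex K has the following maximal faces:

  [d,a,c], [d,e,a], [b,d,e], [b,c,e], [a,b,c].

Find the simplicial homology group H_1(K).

Order the vertices as a < b < c < d < e. Listing each simplex with vertices in this order, K has dimension 2 with simplices:

  0-simplices (5): a, b, c, d, e
  1-simplices (10): ab, ac, ad, ae, bc, bd, be, cd, ce, de
  2-simplices (5): abc, acd, ade, bce, bde

so the chain groups are C_0 ≅ Z^5, C_1 ≅ Z^10, C_2 ≅ Z^5.

The boundary map ∂_1: C_1 → C_0 maps an edge to its endpoints' difference, ∂[p,q] = q − p. For instance
  ∂ac = c − a.
The resulting 5×10 matrix has rank 4, and its Smith normal form has invariant factors (1,1,1,1).

∂_2: C_2 → C_1 maps a triangle to the signed sum of its edges. For instance
  ∂ade = de − ae + ad,
  ∂acd = cd − ad + ac.
This gives a 10×5 integer matrix of rank 5; reducing to Smith normal form yields diagonal entries (1,1,1,1,1).

From H_k ≅ ker(∂_k) / im(∂_{k+1}) we obtain:

  H_1: rank ker ∂_1 − rank ∂_2 = (10 − 4) − 5 = 1, and the invariant factors of ∂_2 are all 1, so H_1 = Z.

H_1 ≅ Z.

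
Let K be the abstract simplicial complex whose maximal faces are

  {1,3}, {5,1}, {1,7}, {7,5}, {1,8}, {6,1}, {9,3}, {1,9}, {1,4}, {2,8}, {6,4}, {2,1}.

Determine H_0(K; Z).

H_0 = Z.

Order the vertices as 1 < 2 < 3 < 4 < 5 < 6 < 7 < 8 < 9. Listing each simplex with vertices in this order, K has dimension 1 with simplices:

  0-simplices (9): [1], [2], [3], [4], [5], [6], [7], [8], [9]
  1-simplices (12): [1,2], [1,3], [1,4], [1,5], [1,6], [1,7], [1,8], [1,9], [2,8], [3,9], [4,6], [5,7]

giving chain groups C_0 ≅ Z^9, C_1 ≅ Z^12.

The boundary map ∂_1: C_1 → C_0 is given by ∂[p,q] = [q] − [p].
The resulting 9×12 matrix has rank 8, and its Smith normal form has invariant factors (1,1,1,1,1,1,1,1).

Reading off H_k = ker ∂_k / im ∂_{k+1}:

  H_0: rank C_0 − rank ∂_1 = 9 − 8 = 1, and the invariant factors of ∂_1 are all 1, so H_0 = Z.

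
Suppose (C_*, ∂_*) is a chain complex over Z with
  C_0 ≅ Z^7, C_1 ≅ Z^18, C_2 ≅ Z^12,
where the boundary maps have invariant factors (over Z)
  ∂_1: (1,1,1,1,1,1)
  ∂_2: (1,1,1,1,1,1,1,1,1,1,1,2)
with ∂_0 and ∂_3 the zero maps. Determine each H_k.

H_0 = Z,  H_1 = Z/2Z,  H_2 = 0.

H_0: b_0 = 7 − 0 − 6 = 1; torsion from ∂_1 factors > 1: none. So H_0 = Z.
H_1: b_1 = 18 − 6 − 12 = 0; torsion from ∂_2 factors > 1: [2]. So H_1 = Z/2Z.
H_2: b_2 = 12 − 12 − 0 = 0; torsion from ∂_3 factors > 1: none. So H_2 = 0.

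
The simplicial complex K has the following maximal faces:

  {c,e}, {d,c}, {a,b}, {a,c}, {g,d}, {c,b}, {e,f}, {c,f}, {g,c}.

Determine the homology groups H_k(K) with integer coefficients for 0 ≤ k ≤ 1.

H_0 = Z,  H_1 = Z^3.

Order the vertices as a < b < c < d < e < f < g. Listing each simplex with vertices in this order, K has dimension 1 with simplices:

  0-simplices (7): a, b, c, d, e, f, g
  1-simplices (9): ab, ac, bc, cd, ce, cf, cg, dg, ef

so the chain groups are C_0 ≅ Z^7, C_1 ≅ Z^9.

∂_1: C_1 → C_0 is given by ∂[p,q] = [q] − [p].
This gives a 7×9 integer matrix of rank 6; reducing to Smith normal form yields diagonal entries (1,1,1,1,1,1).

Reading off H_k = ker ∂_k / im ∂_{k+1}:

  H_0: rank C_0 − rank ∂_1 = 7 − 6 = 1, and the invariant factors of ∂_1 are all 1, so H_0 = Z.
  H_1: rank ker ∂_1 − rank ∂_2 = (9 − 6) − 0 = 3, and there is no ∂_2, so H_1 = Z^3.

(K is a triangulation of a wedge of 3 circles.)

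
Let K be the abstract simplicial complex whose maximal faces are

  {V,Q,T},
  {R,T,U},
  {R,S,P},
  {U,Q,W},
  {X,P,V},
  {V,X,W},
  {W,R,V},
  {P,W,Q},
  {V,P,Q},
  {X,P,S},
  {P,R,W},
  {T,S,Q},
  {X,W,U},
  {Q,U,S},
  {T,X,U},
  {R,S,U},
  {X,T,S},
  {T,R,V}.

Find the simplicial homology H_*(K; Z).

H_0 ≅ Z,  H_1 ≅ Z ⊕ Z/2,  H_2 = 0.

We work with the vertex ordering P < Q < R < S < T < U < V < W < X. The simplices of K, each written with vertices in increasing order, are:

  0-simplices (9): P, Q, R, S, T, U, V, W, X
  1-simplices (27): PQ, PR, PS, PV, PW, PX, QS, QT, QU, QV, QW, RS, RT, RU, RV, RW, ST, SU, SX, TU, TV, TX, UW, UX, VW, VX, WX
  2-simplices (18): PQV, PQW, PRS, PRW, PSX, PVX, QST, QSU, QTV, QUW, RSU, RTU, RTV, RVW, STX, TUX, UWX, VWX

giving chain groups C_0 ≅ Z^9, C_1 ≅ Z^27, C_2 ≅ Z^18.

∂_1: C_1 → C_0 maps an edge to its endpoints' difference, ∂[p,q] = q − p. For instance
  ∂WX = X − W.
The resulting 9×27 matrix has rank 8, and its Smith normal form has invariant factors (1,1,1,1,1,1,1,1).

The boundary map ∂_2: C_2 → C_1 maps a triangle to the signed sum of its edges. For instance
  ∂RVW = VW − RW + RV,
  ∂PVX = VX − PX + PV.
The resulting 27×18 matrix has rank 18, and its Smith normal form has invariant factors (1,1,1,1,1,1,1,1,1,1,1,1,1,1,1,1,1,2).

Now H_k = ker ∂_k / im ∂_{k+1}, so:

  H_0: rank C_0 − rank ∂_1 = 9 − 8 = 1, and the invariant factors of ∂_1 are all 1, so H_0 ≅ Z.
  H_1: rank ker ∂_1 − rank ∂_2 = (27 − 8) − 18 = 1, and ∂_2 has invariant factor 2 > 1, so H_1 ≅ Z ⊕ Z/2.
  H_2: rank ker ∂_2 − rank ∂_3 = (18 − 18) − 0 = 0, and there is no ∂_3, so H_2 ≅ 0.

(K is a triangulation of the Klein bottle.)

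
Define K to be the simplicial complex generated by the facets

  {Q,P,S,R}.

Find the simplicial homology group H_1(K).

Take the total order P < Q < R < S on the vertex set. Then K (dimension 3) consists of the simplices:

  0-simplices (4): P, Q, R, S
  1-simplices (6): PQ, PR, PS, QR, QS, RS
  2-simplices (4): PQR, PQS, PRS, QRS
  3-simplices (1): PQRS

giving chain groups C_0 ≅ Z^4, C_1 ≅ Z^6, C_2 ≅ Z^4, C_3 ≅ Z^1.

∂_1: C_1 → C_0 is given by ∂[p,q] = [q] − [p]. For instance
  ∂PR = R − P.
The resulting 4×6 matrix has rank 3, and its Smith normal form has invariant factors (1,1,1).

∂_2: C_2 → C_1 sends each 2-simplex [p,q,r] to [q,r] − [p,r] + [p,q]. For instance
  ∂QRS = RS − QS + QR,
  ∂PQS = QS − PS + PQ.
The resulting 6×4 matrix has rank 3, and its Smith normal form has invariant factors (1,1,1).

∂_3: C_3 → C_2 sends each 3-simplex σ to the alternating sum Σ_i (−1)^i (σ with its i-th vertex removed). For instance
  ∂PQRS = QRS − PRS + PQS − PQR.
This gives a 4×1 integer matrix of rank 1; reducing to Smith normal form yields diagonal entries (1).

Now H_k = ker ∂_k / im ∂_{k+1}, so:

  H_1: rank ker ∂_1 − rank ∂_2 = (6 − 3) − 3 = 0, and the invariant factors of ∂_2 are all 1, so H_1 ≅ 0.

(K is a triangulation of the 3-simplex.)

H_1 ≅ 0.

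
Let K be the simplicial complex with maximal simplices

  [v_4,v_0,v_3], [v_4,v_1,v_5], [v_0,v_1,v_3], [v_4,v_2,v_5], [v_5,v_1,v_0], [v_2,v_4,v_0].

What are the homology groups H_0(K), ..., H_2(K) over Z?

Take the total order v_0 < v_1 < v_2 < v_3 < v_4 < v_5 on the vertex set. Then K (dimension 2) consists of the simplices:

  0-simplices (6): [v_0], [v_1], [v_2], [v_3], [v_4], [v_5]
  1-simplices (12): [v_0,v_1], [v_0,v_2], [v_0,v_3], [v_0,v_4], [v_0,v_5], [v_1,v_3], [v_1,v_4], [v_1,v_5], [v_2,v_4], [v_2,v_5], [v_3,v_4], [v_4,v_5]
  2-simplices (6): [v_0,v_1,v_3], [v_0,v_1,v_5], [v_0,v_2,v_4], [v_0,v_3,v_4], [v_1,v_4,v_5], [v_2,v_4,v_5]

Hence C_0 ≅ Z^6, C_1 ≅ Z^12, C_2 ≅ Z^6.

∂_1: C_1 → C_0 maps an edge to its endpoints' difference, ∂[p,q] = q − p. For instance
  ∂[v_0,v_4] = [v_4] − [v_0].
This gives a 6×12 integer matrix of rank 5; reducing to Smith normal form yields diagonal entries (1,1,1,1,1).

The boundary map ∂_2: C_2 → C_1 sends each 2-simplex [p,q,r] to [q,r] − [p,r] + [p,q]. For instance
  ∂[v_0,v_2,v_4] = [v_2,v_4] − [v_0,v_4] + [v_0,v_2],
  ∂[v_0,v_1,v_5] = [v_1,v_5] − [v_0,v_5] + [v_0,v_1].
This gives a 12×6 integer matrix of rank 6; reducing to Smith normal form yields diagonal entries (1,1,1,1,1,1).

Computing H_k = (kernel of ∂_k) / (image of ∂_{k+1}):

  H_0: rank C_0 − rank ∂_1 = 6 − 5 = 1, and the invariant factors of ∂_1 are all 1, so H_0 = Z.
  H_1: rank ker ∂_1 − rank ∂_2 = (12 − 5) − 6 = 1, and the invariant factors of ∂_2 are all 1, so H_1 = Z.
  H_2: rank ker ∂_2 − rank ∂_3 = (6 − 6) − 0 = 0, and there is no ∂_3, so H_2 = 0.

H_0 ≅ Z,  H_1 ≅ Z,  H_2 = 0.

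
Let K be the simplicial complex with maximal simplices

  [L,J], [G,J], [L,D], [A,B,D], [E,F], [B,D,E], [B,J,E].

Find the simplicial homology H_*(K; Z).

We work with the vertex ordering A < B < D < E < F < G < J < L. The simplices of K, each written with vertices in increasing order, are:

  0-simplices (8): A, B, D, E, F, G, J, L
  1-simplices (11): AB, AD, BD, BE, BJ, DE, DL, EF, EJ, GJ, JL
  2-simplices (3): ABD, BDE, BEJ

Hence C_0 ≅ Z^8, C_1 ≅ Z^11, C_2 ≅ Z^3.

Boundary ∂_1: C_1 → C_0 maps an edge to its endpoints' difference, ∂[p,q] = q − p. For instance
  ∂EF = F − E.
As a 8×11 matrix over Z this has rank 7, with invariant factors (1,1,1,1,1,1,1).

Boundary ∂_2: C_2 → C_1 acts by ∂[p,q,r] = [q,r] − [p,r] + [p,q]. For instance
  ∂ABD = BD − AD + AB,
  ∂BEJ = EJ − BJ + BE.
The resulting 11×3 matrix has rank 3, and its Smith normal form has invariant factors (1,1,1).

Computing H_k = (kernel of ∂_k) / (image of ∂_{k+1}):

  H_0: rank C_0 − rank ∂_1 = 8 − 7 = 1, and the invariant factors of ∂_1 are all 1, so H_0 ≅ Z.
  H_1: rank ker ∂_1 − rank ∂_2 = (11 − 7) − 3 = 1, and the invariant factors of ∂_2 are all 1, so H_1 ≅ Z.
  H_2: rank ker ∂_2 − rank ∂_3 = (3 − 3) − 0 = 0, and there is no ∂_3, so H_2 ≅ 0.

H_0 = Z,  H_1 = Z,  H_2 = 0.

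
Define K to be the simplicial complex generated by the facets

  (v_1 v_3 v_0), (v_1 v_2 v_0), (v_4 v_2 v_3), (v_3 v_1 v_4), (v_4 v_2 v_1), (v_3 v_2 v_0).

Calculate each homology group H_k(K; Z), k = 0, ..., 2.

Order the vertices as v_0 < v_1 < v_2 < v_3 < v_4. Listing each simplex with vertices in this order, K has dimension 2 with simplices:

  0-simplices (5): [v_0], [v_1], [v_2], [v_3], [v_4]
  1-simplices (9): [v_0,v_1], [v_0,v_2], [v_0,v_3], [v_1,v_2], [v_1,v_3], [v_1,v_4], [v_2,v_3], [v_2,v_4], [v_3,v_4]
  2-simplices (6): [v_0,v_1,v_2], [v_0,v_1,v_3], [v_0,v_2,v_3], [v_1,v_2,v_4], [v_1,v_3,v_4], [v_2,v_3,v_4]

so the chain groups are C_0 ≅ Z^5, C_1 ≅ Z^9, C_2 ≅ Z^6.

The boundary map ∂_1: C_1 → C_0 is given by ∂[p,q] = [q] − [p].
The resulting 5×9 matrix has rank 4, and its Smith normal form has invariant factors (1,1,1,1).

Boundary ∂_2: C_2 → C_1 maps a triangle to the signed sum of its edges. For instance
  ∂[v_0,v_2,v_3] = [v_2,v_3] − [v_0,v_3] + [v_0,v_2],
  ∂[v_2,v_3,v_4] = [v_3,v_4] − [v_2,v_4] + [v_2,v_3].
As a 9×6 matrix over Z this has rank 5, with invariant factors (1,1,1,1,1).

From H_k ≅ ker(∂_k) / im(∂_{k+1}) we obtain:

  H_0: rank C_0 − rank ∂_1 = 5 − 4 = 1, and the invariant factors of ∂_1 are all 1, so H_0 ≅ Z.
  H_1: rank ker ∂_1 − rank ∂_2 = (9 − 4) − 5 = 0, and the invariant factors of ∂_2 are all 1, so H_1 ≅ 0.
  H_2: rank ker ∂_2 − rank ∂_3 = (6 − 5) − 0 = 1, and there is no ∂_3, so H_2 ≅ Z.

As a check, the Euler characteristic is 5 − 9 + 6 = 2, which agrees with 1 − 0 + 1 = 2.
(K is a triangulation of the 2-sphere S^2.)

H_0 = Z,  H_1 = 0,  H_2 = Z.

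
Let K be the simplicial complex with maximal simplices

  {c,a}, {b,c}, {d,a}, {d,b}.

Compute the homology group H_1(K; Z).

H_1 = Z.

Take the total order a < b < c < d on the vertex set. Then K (dimension 1) consists of the simplices:

  0-simplices (4): a, b, c, d
  1-simplices (4): ac, ad, bc, bd

so the chain groups are C_0 ≅ Z^4, C_1 ≅ Z^4.

The boundary map ∂_1: C_1 → C_0 is given by ∂[p,q] = [q] − [p].
This gives a 4×4 integer matrix of rank 3; reducing to Smith normal form yields diagonal entries (1,1,1).

From H_k ≅ ker(∂_k) / im(∂_{k+1}) we obtain:

  H_1: rank ker ∂_1 − rank ∂_2 = (4 − 3) − 0 = 1, and there is no ∂_2, so H_1 = Z.

(K is a triangulation of the circle S^1.)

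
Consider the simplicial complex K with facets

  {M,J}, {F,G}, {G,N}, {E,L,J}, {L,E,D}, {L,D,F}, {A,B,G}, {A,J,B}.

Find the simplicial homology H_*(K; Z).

Order the vertices as A < B < D < E < F < G < J < L < M < N. Listing each simplex with vertices in this order, K has dimension 2 with simplices:

  0-simplices (10): A, B, D, E, F, G, J, L, M, N
  1-simplices (15): AB, AG, AJ, BG, BJ, DE, DF, DL, EJ, EL, FG, FL, GN, JL, JM
  2-simplices (5): ABG, ABJ, DEL, DFL, EJL

giving chain groups C_0 ≅ Z^10, C_1 ≅ Z^15, C_2 ≅ Z^5.

∂_1: C_1 → C_0 sends each edge [p,q] (with p < q) to q − p. For instance
  ∂AG = G − A.
As a 10×15 matrix over Z this has rank 9, with invariant factors (1,1,1,1,1,1,1,1,1).

∂_2: C_2 → C_1 sends each 2-simplex [p,q,r] to [q,r] − [p,r] + [p,q]. For instance
  ∂EJL = JL − EL + EJ,
  ∂DEL = EL − DL + DE.
The resulting 15×5 matrix has rank 5, and its Smith normal form has invariant factors (1,1,1,1,1).

Computing H_k = (kernel of ∂_k) / (image of ∂_{k+1}):

  H_0: rank C_0 − rank ∂_1 = 10 − 9 = 1, and the invariant factors of ∂_1 are all 1, so H_0 = Z.
  H_1: rank ker ∂_1 − rank ∂_2 = (15 − 9) − 5 = 1, and the invariant factors of ∂_2 are all 1, so H_1 = Z.
  H_2: rank ker ∂_2 − rank ∂_3 = (5 − 5) − 0 = 0, and there is no ∂_3, so H_2 = 0.

H_0 = Z,  H_1 = Z,  H_2 = 0.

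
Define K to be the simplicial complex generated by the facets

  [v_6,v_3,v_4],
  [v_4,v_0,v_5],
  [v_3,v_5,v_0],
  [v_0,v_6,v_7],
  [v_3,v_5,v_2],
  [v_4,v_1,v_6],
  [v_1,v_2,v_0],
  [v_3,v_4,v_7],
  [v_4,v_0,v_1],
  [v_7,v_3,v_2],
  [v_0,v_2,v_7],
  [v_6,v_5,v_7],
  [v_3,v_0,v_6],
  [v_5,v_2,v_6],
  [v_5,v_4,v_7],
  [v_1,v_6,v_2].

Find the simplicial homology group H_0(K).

H_0 = Z.

Fix the vertex order v_0 < v_1 < v_2 < v_3 < v_4 < v_5 < v_6 < v_7 and write every simplex with vertices in increasing order. Then dim K = 2 and the simplices of K are:

  0-simplices (8): [v_0], [v_1], [v_2], [v_3], [v_4], [v_5], [v_6], [v_7]
  1-simplices (24): (24 of them)
  2-simplices (16): (16 of them)

so the chain groups are C_0 ≅ Z^8, C_1 ≅ Z^24, C_2 ≅ Z^16.

The boundary map ∂_1: C_1 → C_0 is given by ∂[p,q] = [q] − [p]. For instance
  ∂[v_6,v_7] = [v_7] − [v_6].
The 8×24 boundary matrix has rank 7 and Smith normal form diag(1,1,1,1,1,1,1).

∂_2: C_2 → C_1 acts by ∂[p,q,r] = [q,r] − [p,r] + [p,q]. For instance
  ∂[v_2,v_3,v_7] = [v_3,v_7] − [v_2,v_7] + [v_2,v_3],
  ∂[v_2,v_3,v_5] = [v_3,v_5] − [v_2,v_5] + [v_2,v_3].
The resulting 24×16 matrix has rank 15, and its Smith normal form has invariant factors (1,1,1,1,1,1,1,1,1,1,1,1,1,1,1).

From H_k ≅ ker(∂_k) / im(∂_{k+1}) we obtain:

  H_0: rank C_0 − rank ∂_1 = 8 − 7 = 1, and the invariant factors of ∂_1 are all 1, so H_0 ≅ Z.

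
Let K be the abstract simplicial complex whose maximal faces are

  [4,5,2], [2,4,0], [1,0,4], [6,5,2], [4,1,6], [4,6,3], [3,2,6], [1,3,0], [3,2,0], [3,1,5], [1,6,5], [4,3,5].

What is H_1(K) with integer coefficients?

H_1 = Z/2.

Order the vertices as 0 < 1 < 2 < 3 < 4 < 5 < 6. Listing each simplex with vertices in this order, K has dimension 2 with simplices:

  0-simplices (7): [0], [1], [2], [3], [4], [5], [6]
  1-simplices (18): [0,1], [0,2], [0,3], [0,4], [1,3], [1,4], [1,5], [1,6], [2,3], [2,4], [2,5], [2,6], [3,4], [3,5], [3,6], [4,5], [4,6], [5,6]
  2-simplices (12): [0,1,3], [0,1,4], [0,2,3], [0,2,4], [1,3,5], [1,4,6], [1,5,6], [2,3,6], [2,4,5], [2,5,6], [3,4,5], [3,4,6]

giving chain groups C_0 ≅ Z^7, C_1 ≅ Z^18, C_2 ≅ Z^12.

The boundary map ∂_1: C_1 → C_0 maps an edge to its endpoints' difference, ∂[p,q] = q − p.
As a 7×18 matrix over Z this has rank 6, with invariant factors (1,1,1,1,1,1).

The boundary map ∂_2: C_2 → C_1 maps a triangle to the signed sum of its edges. For instance
  ∂[1,5,6] = [5,6] − [1,6] + [1,5],
  ∂[1,3,5] = [3,5] − [1,5] + [1,3].
This gives a 18×12 integer matrix of rank 12; reducing to Smith normal form yields diagonal entries (1,1,1,1,1,1,1,1,1,1,1,2).

Reading off H_k = ker ∂_k / im ∂_{k+1}:

  H_1: rank ker ∂_1 − rank ∂_2 = (18 − 6) − 12 = 0, and ∂_2 has invariant factor 2 > 1, so H_1 = Z/2.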